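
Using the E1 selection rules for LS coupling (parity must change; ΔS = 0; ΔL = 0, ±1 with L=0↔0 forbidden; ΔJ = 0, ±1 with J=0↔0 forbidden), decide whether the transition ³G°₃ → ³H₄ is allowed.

allowed

Parity must change: odd → even — ok.
ΔS = 0: S: 1 → 1 — ok.
ΔL = 0, ±1 (not L=0↔0): L: 4 → 5, ΔL = +1 — ok.
ΔJ = 0, ±1 (not J=0↔0): J: 3 → 4, ΔJ = +1 — ok.
All four E1 rules are satisfied.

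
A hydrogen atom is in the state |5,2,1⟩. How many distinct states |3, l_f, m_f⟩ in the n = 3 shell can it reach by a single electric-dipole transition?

2

E1 requires Δl = ±1, so l_f ∈ {1, 3}; with 0 ≤ l_f ≤ n_f−1 = 2, the allowed l_f values are {1}.
For l_f = 1: m_f ∈ {m_i−1, m_i, m_i+1} ∩ [−1, 1] = {0, 1} → 2 states.
Total: 2.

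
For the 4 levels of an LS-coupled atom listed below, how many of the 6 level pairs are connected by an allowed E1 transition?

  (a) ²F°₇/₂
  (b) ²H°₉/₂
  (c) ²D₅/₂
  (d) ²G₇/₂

3

(a)–(b): forbidden (parity, ΔL).
(a)–(c): allowed.
(a)–(d): allowed.
(b)–(c): forbidden (ΔL, ΔJ).
(b)–(d): allowed.
(c)–(d): forbidden (parity, ΔL).
Allowed pairs: 3 of 6.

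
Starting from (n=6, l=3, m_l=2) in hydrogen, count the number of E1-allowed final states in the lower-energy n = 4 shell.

E1 requires Δl = ±1, so l_f ∈ {2, 4}; with 0 ≤ l_f ≤ n_f−1 = 3, the allowed l_f values are {2}.
For l_f = 2: m_f ∈ {m_i−1, m_i, m_i+1} ∩ [−2, 2] = {1, 2} → 2 states.
Total: 2.

2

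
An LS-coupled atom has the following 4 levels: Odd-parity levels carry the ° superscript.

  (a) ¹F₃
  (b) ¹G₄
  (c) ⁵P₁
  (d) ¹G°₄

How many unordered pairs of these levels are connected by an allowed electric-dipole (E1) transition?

(a)–(b): forbidden (parity).
(a)–(c): forbidden (parity, ΔS, ΔL, ΔJ).
(a)–(d): allowed.
(b)–(c): forbidden (parity, ΔS, ΔL, ΔJ).
(b)–(d): allowed.
(c)–(d): forbidden (ΔS, ΔL, ΔJ).
Allowed pairs: 2 of 6.

2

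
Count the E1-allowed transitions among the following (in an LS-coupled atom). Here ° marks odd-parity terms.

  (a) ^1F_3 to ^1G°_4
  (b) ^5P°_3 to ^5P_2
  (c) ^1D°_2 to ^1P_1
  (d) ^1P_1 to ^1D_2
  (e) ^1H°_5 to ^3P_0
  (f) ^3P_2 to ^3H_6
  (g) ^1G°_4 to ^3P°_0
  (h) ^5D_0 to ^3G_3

(a) allowed
(b) allowed
(c) allowed
(d) forbidden (parity fails)
(e) forbidden (ΔS, ΔL, ΔJ fail)
(f) forbidden (parity, ΔL, ΔJ fail)
(g) forbidden (parity, ΔS, ΔL, ΔJ fail)
(h) forbidden (parity, ΔS, ΔL, ΔJ fail)
Total allowed: 3 of 8.

3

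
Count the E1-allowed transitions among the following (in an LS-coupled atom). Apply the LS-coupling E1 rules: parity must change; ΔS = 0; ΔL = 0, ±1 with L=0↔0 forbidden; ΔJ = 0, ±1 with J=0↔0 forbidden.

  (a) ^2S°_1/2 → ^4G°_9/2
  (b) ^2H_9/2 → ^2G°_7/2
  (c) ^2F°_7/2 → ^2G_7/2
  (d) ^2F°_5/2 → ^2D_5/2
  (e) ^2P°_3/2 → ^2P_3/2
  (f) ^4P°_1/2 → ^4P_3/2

(a) forbidden (parity, ΔS, ΔL, ΔJ fail)
(b) allowed
(c) allowed
(d) allowed
(e) allowed
(f) allowed
Total allowed: 5 of 6.

5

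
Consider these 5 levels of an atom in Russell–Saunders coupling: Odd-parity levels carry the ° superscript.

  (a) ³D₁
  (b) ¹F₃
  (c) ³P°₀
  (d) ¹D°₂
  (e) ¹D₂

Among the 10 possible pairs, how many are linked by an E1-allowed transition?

3

(a)–(b): forbidden (parity, ΔS, ΔJ).
(a)–(c): allowed.
(a)–(d): forbidden (ΔS).
(a)–(e): forbidden (parity, ΔS).
(b)–(c): forbidden (ΔS, ΔL, ΔJ).
(b)–(d): allowed.
(b)–(e): forbidden (parity).
(c)–(d): forbidden (parity, ΔS, ΔJ).
(c)–(e): forbidden (ΔS, ΔJ).
(d)–(e): allowed.
Allowed pairs: 3 of 10.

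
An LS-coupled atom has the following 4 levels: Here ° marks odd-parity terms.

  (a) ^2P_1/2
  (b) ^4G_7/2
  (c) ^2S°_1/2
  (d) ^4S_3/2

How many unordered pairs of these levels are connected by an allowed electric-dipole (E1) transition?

(a)–(b): forbidden (parity, ΔS, ΔL, ΔJ).
(a)–(c): allowed.
(a)–(d): forbidden (parity, ΔS).
(b)–(c): forbidden (ΔS, ΔL, ΔJ).
(b)–(d): forbidden (parity, ΔL, ΔJ).
(c)–(d): forbidden (ΔS, ΔL).
Allowed pairs: 1 of 6.

1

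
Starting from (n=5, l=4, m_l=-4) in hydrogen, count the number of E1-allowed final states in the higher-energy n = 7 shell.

4

E1 requires Δl = ±1, so l_f ∈ {3, 5}; with 0 ≤ l_f ≤ n_f−1 = 6, the allowed l_f values are {3, 5}.
For l_f = 3: m_f ∈ {m_i−1, m_i, m_i+1} ∩ [−3, 3] = {-3} → 1 state.
For l_f = 5: m_f ∈ {m_i−1, m_i, m_i+1} ∩ [−5, 5] = {-5, -4, -3} → 3 states.
Total: 4.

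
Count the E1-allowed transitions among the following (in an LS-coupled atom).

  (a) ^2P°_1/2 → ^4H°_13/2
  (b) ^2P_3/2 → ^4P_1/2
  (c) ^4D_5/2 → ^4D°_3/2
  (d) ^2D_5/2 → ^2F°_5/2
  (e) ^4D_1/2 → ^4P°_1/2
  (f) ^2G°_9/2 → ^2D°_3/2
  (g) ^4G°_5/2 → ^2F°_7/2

(a) forbidden (parity, ΔS, ΔL, ΔJ fail)
(b) forbidden (parity, ΔS fail)
(c) allowed
(d) allowed
(e) allowed
(f) forbidden (parity, ΔL, ΔJ fail)
(g) forbidden (parity, ΔS fail)
Total allowed: 3 of 7.

3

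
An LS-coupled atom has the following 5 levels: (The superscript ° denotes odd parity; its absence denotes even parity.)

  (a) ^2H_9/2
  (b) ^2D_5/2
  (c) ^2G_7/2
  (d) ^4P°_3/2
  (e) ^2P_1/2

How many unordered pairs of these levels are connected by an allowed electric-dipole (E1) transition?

(a)–(b): forbidden (parity, ΔL, ΔJ).
(a)–(c): forbidden (parity).
(a)–(d): forbidden (ΔS, ΔL, ΔJ).
(a)–(e): forbidden (parity, ΔL, ΔJ).
(b)–(c): forbidden (parity, ΔL).
(b)–(d): forbidden (ΔS).
(b)–(e): forbidden (parity, ΔJ).
(c)–(d): forbidden (ΔS, ΔL, ΔJ).
(c)–(e): forbidden (parity, ΔL, ΔJ).
(d)–(e): forbidden (ΔS).
Allowed pairs: 0 of 10.

0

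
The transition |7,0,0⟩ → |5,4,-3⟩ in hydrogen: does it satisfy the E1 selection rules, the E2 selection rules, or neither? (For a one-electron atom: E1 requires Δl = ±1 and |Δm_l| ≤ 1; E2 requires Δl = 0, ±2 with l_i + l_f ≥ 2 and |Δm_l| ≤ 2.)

neither

Δl = 4 − 0 = +4; l_i + l_f = 4.
Δm_l = -3.
E1 (Δl = ±1, |Δm_l| ≤ 1): not satisfied.
E2 (Δl = 0,±2, l_i+l_f ≥ 2, |Δm_l| ≤ 2): not satisfied.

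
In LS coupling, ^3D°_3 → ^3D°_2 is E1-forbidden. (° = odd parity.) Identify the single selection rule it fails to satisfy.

parity

Reading off the term symbols: S 1→1, L 2→2, J 3→2, parity odd→odd.
Parity must change: odd → odd — fails.
ΔS = 0: S: 1 → 1 — passes.
ΔL = 0, ±1 (not L=0↔0): L: 2 → 2, ΔL = +0 — passes.
ΔJ = 0, ±1 (not J=0↔0): J: 3 → 2, ΔJ = -1 — passes.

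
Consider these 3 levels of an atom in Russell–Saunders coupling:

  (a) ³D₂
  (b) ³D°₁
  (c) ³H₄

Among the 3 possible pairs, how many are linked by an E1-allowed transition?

(a)–(b): allowed.
(a)–(c): forbidden (parity, ΔL, ΔJ).
(b)–(c): forbidden (ΔL, ΔJ).
Allowed pairs: 1 of 3.

1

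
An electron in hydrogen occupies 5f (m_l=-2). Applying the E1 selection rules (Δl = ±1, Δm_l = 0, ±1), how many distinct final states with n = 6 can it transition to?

5

E1 requires Δl = ±1, so l_f ∈ {2, 4}; with 0 ≤ l_f ≤ n_f−1 = 5, the allowed l_f values are {2, 4}.
For l_f = 2: m_f ∈ {m_i−1, m_i, m_i+1} ∩ [−2, 2] = {-2, -1} → 2 states.
For l_f = 4: m_f ∈ {m_i−1, m_i, m_i+1} ∩ [−4, 4] = {-3, -2, -1} → 3 states.
Total: 5.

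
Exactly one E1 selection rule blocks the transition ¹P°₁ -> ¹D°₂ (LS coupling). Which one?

Initial level: S=0, L=1, J=1, parity odd. Final level: S=0, L=2, J=2, parity odd.
Parity must change: odd → odd — fails.
ΔJ = 0, ±1 (not J=0↔0): J: 1 → 2, ΔJ = +1 — ok.
ΔS = 0: S: 0 → 0 — ok.
ΔL = 0, ±1 (not L=0↔0): L: 1 → 2, ΔL = +1 — ok.

parity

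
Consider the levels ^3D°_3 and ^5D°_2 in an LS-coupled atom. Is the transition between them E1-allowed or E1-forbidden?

forbidden

Parity must change: odd → odd — fails.
ΔS = 0: S: 1 → 2 — fails.
ΔL = 0, ±1 (not L=0↔0): L: 2 → 2, ΔL = +0 — ok.
ΔJ = 0, ±1 (not J=0↔0): J: 3 → 2, ΔJ = -1 — ok.
Rule(s) violated: parity, ΔS.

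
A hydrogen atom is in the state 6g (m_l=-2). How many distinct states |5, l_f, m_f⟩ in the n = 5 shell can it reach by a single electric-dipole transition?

E1 requires Δl = ±1, so l_f ∈ {3, 5}; with 0 ≤ l_f ≤ n_f−1 = 4, the allowed l_f values are {3}.
For l_f = 3: m_f ∈ {m_i−1, m_i, m_i+1} ∩ [−3, 3] = {-3, -2, -1} → 3 states.
Total: 3.

3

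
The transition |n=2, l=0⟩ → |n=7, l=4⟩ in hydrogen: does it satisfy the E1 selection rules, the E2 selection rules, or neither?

Δl = 4 − 0 = +4; l_i + l_f = 4.
E1 (Δl = ±1): not satisfied.
E2 (Δl = 0,±2, l_i+l_f ≥ 2): not satisfied.

neither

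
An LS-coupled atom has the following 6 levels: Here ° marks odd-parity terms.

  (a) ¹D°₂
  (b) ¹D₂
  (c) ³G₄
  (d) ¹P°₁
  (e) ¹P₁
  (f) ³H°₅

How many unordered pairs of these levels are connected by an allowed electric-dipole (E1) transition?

(a)–(b): allowed.
(a)–(c): forbidden (ΔS, ΔL, ΔJ).
(a)–(d): forbidden (parity).
(a)–(e): allowed.
(a)–(f): forbidden (parity, ΔS, ΔL, ΔJ).
(b)–(c): forbidden (parity, ΔS, ΔL, ΔJ).
(b)–(d): allowed.
(b)–(e): forbidden (parity).
(b)–(f): forbidden (ΔS, ΔL, ΔJ).
(c)–(d): forbidden (ΔS, ΔL, ΔJ).
(c)–(e): forbidden (parity, ΔS, ΔL, ΔJ).
(c)–(f): allowed.
(d)–(e): allowed.
(d)–(f): forbidden (parity, ΔS, ΔL, ΔJ).
(e)–(f): forbidden (ΔS, ΔL, ΔJ).
Allowed pairs: 5 of 15.

5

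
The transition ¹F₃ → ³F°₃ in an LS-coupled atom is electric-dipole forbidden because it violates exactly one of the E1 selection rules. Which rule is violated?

the ΔS = 0 rule

Reading off the term symbols: S 0→1, L 3→3, J 3→3, parity even→odd.
ΔJ = 0, ±1 (not J=0↔0): J: 3 → 3, ΔJ = +0 — ok.
ΔS = 0: S: 0 → 1 — fails.
ΔL = 0, ±1 (not L=0↔0): L: 3 → 3, ΔL = +0 — ok.
Parity must change: even → odd — ok.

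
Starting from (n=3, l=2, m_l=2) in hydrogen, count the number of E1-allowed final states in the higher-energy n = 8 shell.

4

E1 requires Δl = ±1, so l_f ∈ {1, 3}; with 0 ≤ l_f ≤ n_f−1 = 7, the allowed l_f values are {1, 3}.
For l_f = 1: m_f ∈ {m_i−1, m_i, m_i+1} ∩ [−1, 1] = {1} → 1 state.
For l_f = 3: m_f ∈ {m_i−1, m_i, m_i+1} ∩ [−3, 3] = {1, 2, 3} → 3 states.
Total: 4.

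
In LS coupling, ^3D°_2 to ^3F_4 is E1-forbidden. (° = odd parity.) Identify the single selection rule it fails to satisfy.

the ΔJ = 0, ±1 rule

Initial level: S=1, L=2, J=2, parity odd. Final level: S=1, L=3, J=4, parity even.
Parity must change: odd → even — passes.
ΔS = 0: S: 1 → 1 — passes.
ΔL = 0, ±1 (not L=0↔0): L: 2 → 3, ΔL = +1 — passes.
ΔJ = 0, ±1 (not J=0↔0): J: 2 → 4, ΔJ = +2 — fails.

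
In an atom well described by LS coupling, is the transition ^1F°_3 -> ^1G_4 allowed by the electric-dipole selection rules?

ΔL = 0, ±1 (not L=0↔0): L: 3 → 4, ΔL = +1 — satisfied.
ΔJ = 0, ±1 (not J=0↔0): J: 3 → 4, ΔJ = +1 — satisfied.
Parity must change: odd → even — satisfied.
ΔS = 0: S: 0 → 0 — satisfied.
All four E1 rules are satisfied.

allowed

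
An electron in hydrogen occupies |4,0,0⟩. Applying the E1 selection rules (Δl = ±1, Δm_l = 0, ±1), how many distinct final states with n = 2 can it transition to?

E1 requires Δl = ±1, so l_f ∈ {-1, 1}; with 0 ≤ l_f ≤ n_f−1 = 1, the allowed l_f values are {1}.
For l_f = 1: m_f ∈ {m_i−1, m_i, m_i+1} ∩ [−1, 1] = {-1, 0, 1} → 3 states.
Total: 3.

3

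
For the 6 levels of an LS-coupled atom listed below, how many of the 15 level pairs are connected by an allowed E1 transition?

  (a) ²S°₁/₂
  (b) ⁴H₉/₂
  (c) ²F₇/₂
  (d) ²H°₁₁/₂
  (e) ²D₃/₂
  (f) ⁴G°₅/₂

0

(a)–(b): forbidden (ΔS, ΔL, ΔJ).
(a)–(c): forbidden (ΔL, ΔJ).
(a)–(d): forbidden (parity, ΔL, ΔJ).
(a)–(e): forbidden (ΔL).
(a)–(f): forbidden (parity, ΔS, ΔL, ΔJ).
(b)–(c): forbidden (parity, ΔS, ΔL).
(b)–(d): forbidden (ΔS).
(b)–(e): forbidden (parity, ΔS, ΔL, ΔJ).
(b)–(f): forbidden (ΔJ).
(c)–(d): forbidden (ΔL, ΔJ).
(c)–(e): forbidden (parity, ΔJ).
(c)–(f): forbidden (ΔS).
(d)–(e): forbidden (ΔL, ΔJ).
(d)–(f): forbidden (parity, ΔS, ΔJ).
(e)–(f): forbidden (ΔS, ΔL).
Allowed pairs: 0 of 15.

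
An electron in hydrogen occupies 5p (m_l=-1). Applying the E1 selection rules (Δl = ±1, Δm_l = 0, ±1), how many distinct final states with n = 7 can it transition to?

4

E1 requires Δl = ±1, so l_f ∈ {0, 2}; with 0 ≤ l_f ≤ n_f−1 = 6, the allowed l_f values are {0, 2}.
For l_f = 0: m_f ∈ {m_i−1, m_i, m_i+1} ∩ [−0, 0] = {0} → 1 state.
For l_f = 2: m_f ∈ {m_i−1, m_i, m_i+1} ∩ [−2, 2] = {-2, -1, 0} → 3 states.
Total: 4.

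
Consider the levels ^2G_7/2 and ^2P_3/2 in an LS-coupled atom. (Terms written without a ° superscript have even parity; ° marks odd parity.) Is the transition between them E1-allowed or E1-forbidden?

forbidden

Initial level: S=1/2, L=4, J=7/2, parity even. Final level: S=1/2, L=1, J=3/2, parity even.
ΔL = 0, ±1 (not L=0↔0): L: 4 → 1, ΔL = -3 — fails.
ΔJ = 0, ±1 (not J=0↔0): J: 7/2 → 3/2, ΔJ = -2 — fails.
ΔS = 0: S: 1/2 → 1/2 — ok.
Parity must change: even → even — fails.
Rule(s) violated: parity, ΔL, ΔJ.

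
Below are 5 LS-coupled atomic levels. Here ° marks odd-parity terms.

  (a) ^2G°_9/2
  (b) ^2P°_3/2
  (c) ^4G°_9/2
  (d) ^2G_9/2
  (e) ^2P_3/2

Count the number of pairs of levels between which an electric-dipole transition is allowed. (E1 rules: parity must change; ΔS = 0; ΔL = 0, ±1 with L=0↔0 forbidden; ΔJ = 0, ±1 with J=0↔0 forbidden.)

2

(a)–(b): forbidden (parity, ΔL, ΔJ).
(a)–(c): forbidden (parity, ΔS).
(a)–(d): allowed.
(a)–(e): forbidden (ΔL, ΔJ).
(b)–(c): forbidden (parity, ΔS, ΔL, ΔJ).
(b)–(d): forbidden (ΔL, ΔJ).
(b)–(e): allowed.
(c)–(d): forbidden (ΔS).
(c)–(e): forbidden (ΔS, ΔL, ΔJ).
(d)–(e): forbidden (parity, ΔL, ΔJ).
Allowed pairs: 2 of 10.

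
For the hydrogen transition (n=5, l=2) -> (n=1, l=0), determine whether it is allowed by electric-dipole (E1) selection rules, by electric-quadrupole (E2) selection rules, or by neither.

E2

Δl = 0 − 2 = -2; l_i + l_f = 2.
E1 (Δl = ±1): not satisfied.
E2 (Δl = 0,±2, l_i+l_f ≥ 2): satisfied.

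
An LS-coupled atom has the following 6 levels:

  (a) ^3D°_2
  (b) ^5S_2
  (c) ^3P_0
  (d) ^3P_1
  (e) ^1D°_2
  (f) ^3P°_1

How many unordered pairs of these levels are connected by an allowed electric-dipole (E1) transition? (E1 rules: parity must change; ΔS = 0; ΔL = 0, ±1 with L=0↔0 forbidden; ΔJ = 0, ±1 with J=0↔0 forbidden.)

(a)–(b): forbidden (ΔS, ΔL).
(a)–(c): forbidden (ΔJ).
(a)–(d): allowed.
(a)–(e): forbidden (parity, ΔS).
(a)–(f): forbidden (parity).
(b)–(c): forbidden (parity, ΔS, ΔJ).
(b)–(d): forbidden (parity, ΔS).
(b)–(e): forbidden (ΔS, ΔL).
(b)–(f): forbidden (ΔS).
(c)–(d): forbidden (parity).
(c)–(e): forbidden (ΔS, ΔJ).
(c)–(f): allowed.
(d)–(e): forbidden (ΔS).
(d)–(f): allowed.
(e)–(f): forbidden (parity, ΔS).
Allowed pairs: 3 of 15.

3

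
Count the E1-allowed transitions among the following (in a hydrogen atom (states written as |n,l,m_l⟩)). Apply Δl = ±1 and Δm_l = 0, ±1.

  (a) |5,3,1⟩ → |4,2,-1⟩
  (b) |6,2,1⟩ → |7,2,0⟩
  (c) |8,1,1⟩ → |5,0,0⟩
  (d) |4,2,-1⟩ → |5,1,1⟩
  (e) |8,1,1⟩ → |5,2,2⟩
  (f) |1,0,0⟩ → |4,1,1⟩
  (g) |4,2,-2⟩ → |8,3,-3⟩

4

(a) forbidden — Δm_l = -2 (E1 requires Δm_l = 0, ±1)
(b) forbidden — Δl = +0 (E1 requires Δl = ±1)
(c) allowed
(d) forbidden — Δm_l = +2 (E1 requires Δm_l = 0, ±1)
(e) allowed
(f) allowed
(g) allowed
Total allowed: 4 of 7.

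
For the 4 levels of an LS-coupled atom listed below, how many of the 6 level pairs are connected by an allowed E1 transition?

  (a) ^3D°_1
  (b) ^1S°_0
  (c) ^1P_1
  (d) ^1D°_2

(a)–(b): forbidden (parity, ΔS, ΔL).
(a)–(c): forbidden (ΔS).
(a)–(d): forbidden (parity, ΔS).
(b)–(c): allowed.
(b)–(d): forbidden (parity, ΔL, ΔJ).
(c)–(d): allowed.
Allowed pairs: 2 of 6.

2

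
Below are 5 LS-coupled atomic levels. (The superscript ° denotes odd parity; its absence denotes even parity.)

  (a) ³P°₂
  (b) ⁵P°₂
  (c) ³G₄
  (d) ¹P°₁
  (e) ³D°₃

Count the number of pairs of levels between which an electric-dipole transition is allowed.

(a)–(b): forbidden (parity, ΔS).
(a)–(c): forbidden (ΔL, ΔJ).
(a)–(d): forbidden (parity, ΔS).
(a)–(e): forbidden (parity).
(b)–(c): forbidden (ΔS, ΔL, ΔJ).
(b)–(d): forbidden (parity, ΔS).
(b)–(e): forbidden (parity, ΔS).
(c)–(d): forbidden (ΔS, ΔL, ΔJ).
(c)–(e): forbidden (ΔL).
(d)–(e): forbidden (parity, ΔS, ΔJ).
Allowed pairs: 0 of 10.

0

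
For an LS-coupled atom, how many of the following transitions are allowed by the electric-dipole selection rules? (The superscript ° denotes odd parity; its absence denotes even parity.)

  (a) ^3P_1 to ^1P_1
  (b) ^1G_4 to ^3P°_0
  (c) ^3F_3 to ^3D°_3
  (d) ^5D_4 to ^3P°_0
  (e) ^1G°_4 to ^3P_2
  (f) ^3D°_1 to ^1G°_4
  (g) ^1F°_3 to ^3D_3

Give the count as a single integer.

(a) forbidden (parity, ΔS fail)
(b) forbidden (ΔS, ΔL, ΔJ fail)
(c) allowed
(d) forbidden (ΔS, ΔJ fail)
(e) forbidden (ΔS, ΔL, ΔJ fail)
(f) forbidden (parity, ΔS, ΔL, ΔJ fail)
(g) forbidden (ΔS fails)
Total allowed: 1 of 7.

1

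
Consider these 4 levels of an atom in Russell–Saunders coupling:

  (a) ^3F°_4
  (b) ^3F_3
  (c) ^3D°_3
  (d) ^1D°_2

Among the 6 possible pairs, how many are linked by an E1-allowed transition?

2

(a)–(b): allowed.
(a)–(c): forbidden (parity).
(a)–(d): forbidden (parity, ΔS, ΔJ).
(b)–(c): allowed.
(b)–(d): forbidden (ΔS).
(c)–(d): forbidden (parity, ΔS).
Allowed pairs: 2 of 6.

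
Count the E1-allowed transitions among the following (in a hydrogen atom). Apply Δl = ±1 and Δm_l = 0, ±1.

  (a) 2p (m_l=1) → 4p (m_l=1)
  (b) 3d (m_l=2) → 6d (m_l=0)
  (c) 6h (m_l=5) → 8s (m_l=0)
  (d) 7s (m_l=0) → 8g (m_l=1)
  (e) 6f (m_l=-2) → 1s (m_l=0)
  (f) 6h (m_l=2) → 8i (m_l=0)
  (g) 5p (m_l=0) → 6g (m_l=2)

(a) forbidden — Δl = +0 (E1 requires Δl = ±1)
(b) forbidden — Δl = +0 (E1 requires Δl = ±1); Δm_l = -2 (E1 requires Δm_l = 0, ±1)
(c) forbidden — Δl = -5 (E1 requires Δl = ±1); Δm_l = -5 (E1 requires Δm_l = 0, ±1)
(d) forbidden — Δl = +4 (E1 requires Δl = ±1)
(e) forbidden — Δl = -3 (E1 requires Δl = ±1); Δm_l = +2 (E1 requires Δm_l = 0, ±1)
(f) forbidden — Δm_l = -2 (E1 requires Δm_l = 0, ±1)
(g) forbidden — Δl = +3 (E1 requires Δl = ±1); Δm_l = +2 (E1 requires Δm_l = 0, ±1)
Total allowed: 0 of 7.

0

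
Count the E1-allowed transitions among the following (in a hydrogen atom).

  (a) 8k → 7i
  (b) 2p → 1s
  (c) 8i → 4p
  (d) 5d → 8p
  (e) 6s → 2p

(a) allowed
(b) allowed
(c) forbidden — Δl = -5 (E1 requires Δl = ±1)
(d) allowed
(e) allowed
Total allowed: 4 of 5.

4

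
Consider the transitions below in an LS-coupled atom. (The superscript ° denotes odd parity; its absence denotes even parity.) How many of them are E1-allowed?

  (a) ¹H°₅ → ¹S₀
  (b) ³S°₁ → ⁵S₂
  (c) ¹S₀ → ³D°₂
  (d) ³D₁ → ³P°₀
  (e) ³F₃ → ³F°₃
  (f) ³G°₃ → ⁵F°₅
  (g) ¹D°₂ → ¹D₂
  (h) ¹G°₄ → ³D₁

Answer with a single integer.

(a) forbidden (ΔL, ΔJ fail)
(b) forbidden (ΔS, ΔL fail)
(c) forbidden (ΔS, ΔL, ΔJ fail)
(d) allowed
(e) allowed
(f) forbidden (parity, ΔS, ΔJ fail)
(g) allowed
(h) forbidden (ΔS, ΔL, ΔJ fail)
Total allowed: 3 of 8.

3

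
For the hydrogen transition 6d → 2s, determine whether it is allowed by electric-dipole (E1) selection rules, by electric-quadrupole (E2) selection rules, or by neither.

E2

Δl = 0 − 2 = -2; l_i + l_f = 2.
E1 (Δl = ±1): not satisfied.
E2 (Δl = 0,±2, l_i+l_f ≥ 2): satisfied.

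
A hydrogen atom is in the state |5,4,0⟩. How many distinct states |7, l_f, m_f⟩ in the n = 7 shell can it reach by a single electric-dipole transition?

E1 requires Δl = ±1, so l_f ∈ {3, 5}; with 0 ≤ l_f ≤ n_f−1 = 6, the allowed l_f values are {3, 5}.
For l_f = 3: m_f ∈ {m_i−1, m_i, m_i+1} ∩ [−3, 3] = {-1, 0, 1} → 3 states.
For l_f = 5: m_f ∈ {m_i−1, m_i, m_i+1} ∩ [−5, 5] = {-1, 0, 1} → 3 states.
Total: 6.

6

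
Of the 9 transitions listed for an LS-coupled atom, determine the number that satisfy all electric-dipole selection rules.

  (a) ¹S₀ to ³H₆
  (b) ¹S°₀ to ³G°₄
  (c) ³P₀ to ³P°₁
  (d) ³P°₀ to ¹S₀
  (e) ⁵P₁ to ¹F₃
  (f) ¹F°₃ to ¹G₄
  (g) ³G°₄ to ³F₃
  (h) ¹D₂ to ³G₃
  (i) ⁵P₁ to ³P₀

(a) forbidden (parity, ΔS, ΔL, ΔJ fail)
(b) forbidden (parity, ΔS, ΔL, ΔJ fail)
(c) allowed
(d) forbidden (ΔS, ΔJ fail)
(e) forbidden (parity, ΔS, ΔL, ΔJ fail)
(f) allowed
(g) allowed
(h) forbidden (parity, ΔS, ΔL fail)
(i) forbidden (parity, ΔS fail)
Total allowed: 3 of 9.

3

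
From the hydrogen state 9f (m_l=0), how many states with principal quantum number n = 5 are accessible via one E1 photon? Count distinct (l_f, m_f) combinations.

E1 requires Δl = ±1, so l_f ∈ {2, 4}; with 0 ≤ l_f ≤ n_f−1 = 4, the allowed l_f values are {2, 4}.
For l_f = 2: m_f ∈ {m_i−1, m_i, m_i+1} ∩ [−2, 2] = {-1, 0, 1} → 3 states.
For l_f = 4: m_f ∈ {m_i−1, m_i, m_i+1} ∩ [−4, 4] = {-1, 0, 1} → 3 states.
Total: 6.

6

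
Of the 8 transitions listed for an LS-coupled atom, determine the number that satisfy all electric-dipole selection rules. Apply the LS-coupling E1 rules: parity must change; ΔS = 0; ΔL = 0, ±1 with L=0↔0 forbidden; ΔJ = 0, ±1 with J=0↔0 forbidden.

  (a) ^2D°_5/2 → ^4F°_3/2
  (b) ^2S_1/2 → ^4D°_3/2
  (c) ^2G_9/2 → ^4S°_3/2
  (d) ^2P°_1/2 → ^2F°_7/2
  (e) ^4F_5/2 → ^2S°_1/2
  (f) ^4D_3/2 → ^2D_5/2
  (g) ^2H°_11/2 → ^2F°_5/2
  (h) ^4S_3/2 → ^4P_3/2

0

(a) forbidden (parity, ΔS fail)
(b) forbidden (ΔS, ΔL fail)
(c) forbidden (ΔS, ΔL, ΔJ fail)
(d) forbidden (parity, ΔL, ΔJ fail)
(e) forbidden (ΔS, ΔL, ΔJ fail)
(f) forbidden (parity, ΔS fail)
(g) forbidden (parity, ΔL, ΔJ fail)
(h) forbidden (parity fails)
Total allowed: 0 of 8.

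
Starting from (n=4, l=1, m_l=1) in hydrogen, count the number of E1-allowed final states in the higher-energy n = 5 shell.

4

E1 requires Δl = ±1, so l_f ∈ {0, 2}; with 0 ≤ l_f ≤ n_f−1 = 4, the allowed l_f values are {0, 2}.
For l_f = 0: m_f ∈ {m_i−1, m_i, m_i+1} ∩ [−0, 0] = {0} → 1 state.
For l_f = 2: m_f ∈ {m_i−1, m_i, m_i+1} ∩ [−2, 2] = {0, 1, 2} → 3 states.
Total: 4.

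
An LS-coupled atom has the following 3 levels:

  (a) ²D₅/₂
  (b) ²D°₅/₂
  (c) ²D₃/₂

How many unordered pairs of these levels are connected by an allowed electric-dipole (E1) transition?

2

(a)–(b): allowed.
(a)–(c): forbidden (parity).
(b)–(c): allowed.
Allowed pairs: 2 of 3.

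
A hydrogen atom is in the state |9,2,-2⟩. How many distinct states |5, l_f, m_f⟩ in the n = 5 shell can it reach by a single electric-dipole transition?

E1 requires Δl = ±1, so l_f ∈ {1, 3}; with 0 ≤ l_f ≤ n_f−1 = 4, the allowed l_f values are {1, 3}.
For l_f = 1: m_f ∈ {m_i−1, m_i, m_i+1} ∩ [−1, 1] = {-1} → 1 state.
For l_f = 3: m_f ∈ {m_i−1, m_i, m_i+1} ∩ [−3, 3] = {-3, -2, -1} → 3 states.
Total: 4.

4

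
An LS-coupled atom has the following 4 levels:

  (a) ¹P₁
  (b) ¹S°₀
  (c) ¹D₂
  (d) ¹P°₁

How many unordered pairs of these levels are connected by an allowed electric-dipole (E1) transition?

(a)–(b): allowed.
(a)–(c): forbidden (parity).
(a)–(d): allowed.
(b)–(c): forbidden (ΔL, ΔJ).
(b)–(d): forbidden (parity).
(c)–(d): allowed.
Allowed pairs: 3 of 6.

3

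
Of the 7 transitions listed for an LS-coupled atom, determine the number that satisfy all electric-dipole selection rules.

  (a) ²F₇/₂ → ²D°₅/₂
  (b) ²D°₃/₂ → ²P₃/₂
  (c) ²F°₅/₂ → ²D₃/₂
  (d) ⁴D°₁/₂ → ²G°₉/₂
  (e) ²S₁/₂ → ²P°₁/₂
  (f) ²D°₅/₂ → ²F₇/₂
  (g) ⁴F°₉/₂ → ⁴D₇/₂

(a) allowed
(b) allowed
(c) allowed
(d) forbidden (parity, ΔS, ΔL, ΔJ fail)
(e) allowed
(f) allowed
(g) allowed
Total allowed: 6 of 7.

6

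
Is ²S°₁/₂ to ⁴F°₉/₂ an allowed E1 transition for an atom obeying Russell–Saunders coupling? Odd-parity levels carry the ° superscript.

Parity must change: odd → odd — violated.
ΔS = 0: S: 1/2 → 3/2 — violated.
ΔL = 0, ±1 (not L=0↔0): L: 0 → 3, ΔL = +3 — violated.
ΔJ = 0, ±1 (not J=0↔0): J: 1/2 → 9/2, ΔJ = +4 — violated.
Rule(s) violated: parity, ΔS, ΔL, ΔJ.

forbidden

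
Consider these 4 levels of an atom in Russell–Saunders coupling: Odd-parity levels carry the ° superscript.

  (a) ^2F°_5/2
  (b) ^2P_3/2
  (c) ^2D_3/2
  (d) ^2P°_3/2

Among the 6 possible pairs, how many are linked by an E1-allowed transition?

(a)–(b): forbidden (ΔL).
(a)–(c): allowed.
(a)–(d): forbidden (parity, ΔL).
(b)–(c): forbidden (parity).
(b)–(d): allowed.
(c)–(d): allowed.
Allowed pairs: 3 of 6.

3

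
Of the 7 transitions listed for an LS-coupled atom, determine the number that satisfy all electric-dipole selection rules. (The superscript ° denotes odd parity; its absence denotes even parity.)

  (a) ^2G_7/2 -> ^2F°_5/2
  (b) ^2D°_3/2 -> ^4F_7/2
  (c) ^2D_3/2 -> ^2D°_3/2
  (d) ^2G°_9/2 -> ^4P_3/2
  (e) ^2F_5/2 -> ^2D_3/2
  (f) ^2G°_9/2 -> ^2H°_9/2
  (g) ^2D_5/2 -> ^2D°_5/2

(a) allowed
(b) forbidden (ΔS, ΔJ fail)
(c) allowed
(d) forbidden (ΔS, ΔL, ΔJ fail)
(e) forbidden (parity fails)
(f) forbidden (parity fails)
(g) allowed
Total allowed: 3 of 7.

3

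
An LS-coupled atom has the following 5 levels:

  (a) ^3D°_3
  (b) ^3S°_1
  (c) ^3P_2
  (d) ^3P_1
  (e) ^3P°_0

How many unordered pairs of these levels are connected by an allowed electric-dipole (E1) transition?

(a)–(b): forbidden (parity, ΔL, ΔJ).
(a)–(c): allowed.
(a)–(d): forbidden (ΔJ).
(a)–(e): forbidden (parity, ΔJ).
(b)–(c): allowed.
(b)–(d): allowed.
(b)–(e): forbidden (parity).
(c)–(d): forbidden (parity).
(c)–(e): forbidden (ΔJ).
(d)–(e): allowed.
Allowed pairs: 4 of 10.

4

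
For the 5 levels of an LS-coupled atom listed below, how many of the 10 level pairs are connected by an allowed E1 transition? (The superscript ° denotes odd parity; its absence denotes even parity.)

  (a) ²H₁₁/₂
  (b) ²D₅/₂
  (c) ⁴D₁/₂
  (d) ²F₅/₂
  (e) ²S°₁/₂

(a)–(b): forbidden (parity, ΔL, ΔJ).
(a)–(c): forbidden (parity, ΔS, ΔL, ΔJ).
(a)–(d): forbidden (parity, ΔL, ΔJ).
(a)–(e): forbidden (ΔL, ΔJ).
(b)–(c): forbidden (parity, ΔS, ΔJ).
(b)–(d): forbidden (parity).
(b)–(e): forbidden (ΔL, ΔJ).
(c)–(d): forbidden (parity, ΔS, ΔJ).
(c)–(e): forbidden (ΔS, ΔL).
(d)–(e): forbidden (ΔL, ΔJ).
Allowed pairs: 0 of 10.

0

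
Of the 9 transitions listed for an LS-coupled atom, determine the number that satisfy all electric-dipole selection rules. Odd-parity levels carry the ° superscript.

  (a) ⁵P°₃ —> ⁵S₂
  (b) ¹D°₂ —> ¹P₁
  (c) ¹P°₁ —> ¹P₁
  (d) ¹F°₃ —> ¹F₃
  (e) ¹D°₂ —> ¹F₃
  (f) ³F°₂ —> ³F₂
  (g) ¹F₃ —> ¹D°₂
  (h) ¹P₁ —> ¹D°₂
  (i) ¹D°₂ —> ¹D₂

(a) allowed
(b) allowed
(c) allowed
(d) allowed
(e) allowed
(f) allowed
(g) allowed
(h) allowed
(i) allowed
Total allowed: 9 of 9.

9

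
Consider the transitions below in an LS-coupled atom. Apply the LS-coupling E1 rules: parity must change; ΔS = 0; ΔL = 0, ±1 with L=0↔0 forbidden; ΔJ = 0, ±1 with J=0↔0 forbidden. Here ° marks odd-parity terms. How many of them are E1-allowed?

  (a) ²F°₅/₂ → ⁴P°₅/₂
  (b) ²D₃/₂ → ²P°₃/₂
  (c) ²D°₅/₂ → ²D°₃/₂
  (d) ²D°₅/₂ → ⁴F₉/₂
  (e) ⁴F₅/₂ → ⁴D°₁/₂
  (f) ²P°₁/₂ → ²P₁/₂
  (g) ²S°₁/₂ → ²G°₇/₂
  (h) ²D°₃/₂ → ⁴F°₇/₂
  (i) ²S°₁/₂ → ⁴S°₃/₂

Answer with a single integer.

(a) forbidden (parity, ΔS, ΔL fail)
(b) allowed
(c) forbidden (parity fails)
(d) forbidden (ΔS, ΔJ fail)
(e) forbidden (ΔJ fails)
(f) allowed
(g) forbidden (parity, ΔL, ΔJ fail)
(h) forbidden (parity, ΔS, ΔJ fail)
(i) forbidden (parity, ΔS, ΔL fail)
Total allowed: 2 of 9.

2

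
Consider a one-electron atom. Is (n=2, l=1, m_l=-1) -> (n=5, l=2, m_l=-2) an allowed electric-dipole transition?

allowed

Δl = 2 − 1 = +1; the E1 rule Δl = ±1 is passes.
m_l: -1 → -2 (Δm_l = -1). |Δm_l| ≤ 1 passes.
All E1 selection rules are satisfied.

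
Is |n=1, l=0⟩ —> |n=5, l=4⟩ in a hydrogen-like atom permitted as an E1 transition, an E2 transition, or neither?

Δl = 4 − 0 = +4; l_i + l_f = 4.
E1 (Δl = ±1): not satisfied.
E2 (Δl = 0,±2, l_i+l_f ≥ 2): not satisfied.

neither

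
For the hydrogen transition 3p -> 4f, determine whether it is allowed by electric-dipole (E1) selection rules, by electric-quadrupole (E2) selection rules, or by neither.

Δl = 3 − 1 = +2; l_i + l_f = 4.
E1 (Δl = ±1): not satisfied.
E2 (Δl = 0,±2, l_i+l_f ≥ 2): satisfied.

E2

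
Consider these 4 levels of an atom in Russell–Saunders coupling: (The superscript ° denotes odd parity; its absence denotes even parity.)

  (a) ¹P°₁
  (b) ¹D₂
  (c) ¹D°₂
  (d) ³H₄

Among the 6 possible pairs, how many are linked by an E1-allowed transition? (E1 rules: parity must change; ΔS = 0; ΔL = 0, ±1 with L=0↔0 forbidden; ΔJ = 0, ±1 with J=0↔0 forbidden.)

(a)–(b): allowed.
(a)–(c): forbidden (parity).
(a)–(d): forbidden (ΔS, ΔL, ΔJ).
(b)–(c): allowed.
(b)–(d): forbidden (parity, ΔS, ΔL, ΔJ).
(c)–(d): forbidden (ΔS, ΔL, ΔJ).
Allowed pairs: 2 of 6.

2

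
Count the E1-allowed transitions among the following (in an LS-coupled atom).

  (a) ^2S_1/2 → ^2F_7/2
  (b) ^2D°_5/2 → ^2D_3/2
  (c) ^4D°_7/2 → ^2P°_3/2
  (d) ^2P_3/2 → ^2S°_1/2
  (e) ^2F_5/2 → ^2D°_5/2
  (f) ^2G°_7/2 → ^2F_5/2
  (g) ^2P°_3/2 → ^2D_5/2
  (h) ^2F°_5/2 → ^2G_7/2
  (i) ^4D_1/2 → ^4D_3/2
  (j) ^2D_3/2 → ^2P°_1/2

7

(a) forbidden (parity, ΔL, ΔJ fail)
(b) allowed
(c) forbidden (parity, ΔS, ΔJ fail)
(d) allowed
(e) allowed
(f) allowed
(g) allowed
(h) allowed
(i) forbidden (parity fails)
(j) allowed
Total allowed: 7 of 10.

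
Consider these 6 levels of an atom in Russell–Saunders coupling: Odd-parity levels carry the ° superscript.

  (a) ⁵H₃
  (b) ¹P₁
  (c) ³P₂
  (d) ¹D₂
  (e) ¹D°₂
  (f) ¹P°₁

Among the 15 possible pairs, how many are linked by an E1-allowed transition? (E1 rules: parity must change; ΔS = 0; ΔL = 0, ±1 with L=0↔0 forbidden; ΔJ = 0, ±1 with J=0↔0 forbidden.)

4

(a)–(b): forbidden (parity, ΔS, ΔL, ΔJ).
(a)–(c): forbidden (parity, ΔS, ΔL).
(a)–(d): forbidden (parity, ΔS, ΔL).
(a)–(e): forbidden (ΔS, ΔL).
(a)–(f): forbidden (ΔS, ΔL, ΔJ).
(b)–(c): forbidden (parity, ΔS).
(b)–(d): forbidden (parity).
(b)–(e): allowed.
(b)–(f): allowed.
(c)–(d): forbidden (parity, ΔS).
(c)–(e): forbidden (ΔS).
(c)–(f): forbidden (ΔS).
(d)–(e): allowed.
(d)–(f): allowed.
(e)–(f): forbidden (parity).
Allowed pairs: 4 of 15.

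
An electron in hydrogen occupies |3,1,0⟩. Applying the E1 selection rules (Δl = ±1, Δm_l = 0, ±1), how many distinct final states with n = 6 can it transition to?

E1 requires Δl = ±1, so l_f ∈ {0, 2}; with 0 ≤ l_f ≤ n_f−1 = 5, the allowed l_f values are {0, 2}.
For l_f = 0: m_f ∈ {m_i−1, m_i, m_i+1} ∩ [−0, 0] = {0} → 1 state.
For l_f = 2: m_f ∈ {m_i−1, m_i, m_i+1} ∩ [−2, 2] = {-1, 0, 1} → 3 states.
Total: 4.

4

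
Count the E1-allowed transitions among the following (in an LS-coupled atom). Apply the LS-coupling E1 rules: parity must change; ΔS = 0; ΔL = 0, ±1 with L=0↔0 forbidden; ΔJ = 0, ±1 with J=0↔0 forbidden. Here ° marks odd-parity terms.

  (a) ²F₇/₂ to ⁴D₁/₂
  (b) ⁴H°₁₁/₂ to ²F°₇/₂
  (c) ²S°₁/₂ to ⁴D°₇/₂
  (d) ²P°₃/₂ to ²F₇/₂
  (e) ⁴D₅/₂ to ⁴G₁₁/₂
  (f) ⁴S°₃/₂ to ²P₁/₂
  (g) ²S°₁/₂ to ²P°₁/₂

(a) forbidden (parity, ΔS, ΔJ fail)
(b) forbidden (parity, ΔS, ΔL, ΔJ fail)
(c) forbidden (parity, ΔS, ΔL, ΔJ fail)
(d) forbidden (ΔL, ΔJ fail)
(e) forbidden (parity, ΔL, ΔJ fail)
(f) forbidden (ΔS fails)
(g) forbidden (parity fails)
Total allowed: 0 of 7.

0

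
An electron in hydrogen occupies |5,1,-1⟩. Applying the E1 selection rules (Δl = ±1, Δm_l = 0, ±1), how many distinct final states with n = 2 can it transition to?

E1 requires Δl = ±1, so l_f ∈ {0, 2}; with 0 ≤ l_f ≤ n_f−1 = 1, the allowed l_f values are {0}.
For l_f = 0: m_f ∈ {m_i−1, m_i, m_i+1} ∩ [−0, 0] = {0} → 1 state.
Total: 1.

1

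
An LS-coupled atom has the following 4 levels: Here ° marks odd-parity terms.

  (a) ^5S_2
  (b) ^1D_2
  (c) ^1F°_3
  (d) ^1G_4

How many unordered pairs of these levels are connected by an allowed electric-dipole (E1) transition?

(a)–(b): forbidden (parity, ΔS, ΔL).
(a)–(c): forbidden (ΔS, ΔL).
(a)–(d): forbidden (parity, ΔS, ΔL, ΔJ).
(b)–(c): allowed.
(b)–(d): forbidden (parity, ΔL, ΔJ).
(c)–(d): allowed.
Allowed pairs: 2 of 6.

2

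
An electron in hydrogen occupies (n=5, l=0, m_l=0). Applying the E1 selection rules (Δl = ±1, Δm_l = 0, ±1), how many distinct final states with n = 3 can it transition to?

3

E1 requires Δl = ±1, so l_f ∈ {-1, 1}; with 0 ≤ l_f ≤ n_f−1 = 2, the allowed l_f values are {1}.
For l_f = 1: m_f ∈ {m_i−1, m_i, m_i+1} ∩ [−1, 1] = {-1, 0, 1} → 3 states.
Total: 3.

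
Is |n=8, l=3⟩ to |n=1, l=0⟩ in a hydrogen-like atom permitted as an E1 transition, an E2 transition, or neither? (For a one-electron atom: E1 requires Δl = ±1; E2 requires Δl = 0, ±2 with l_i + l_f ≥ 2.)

Δl = 0 − 3 = -3; l_i + l_f = 3.
E1 (Δl = ±1): not satisfied.
E2 (Δl = 0,±2, l_i+l_f ≥ 2): not satisfied.

neither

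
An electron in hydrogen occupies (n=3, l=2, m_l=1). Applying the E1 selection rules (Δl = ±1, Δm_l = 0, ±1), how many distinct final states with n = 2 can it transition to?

2

E1 requires Δl = ±1, so l_f ∈ {1, 3}; with 0 ≤ l_f ≤ n_f−1 = 1, the allowed l_f values are {1}.
For l_f = 1: m_f ∈ {m_i−1, m_i, m_i+1} ∩ [−1, 1] = {0, 1} → 2 states.
Total: 2.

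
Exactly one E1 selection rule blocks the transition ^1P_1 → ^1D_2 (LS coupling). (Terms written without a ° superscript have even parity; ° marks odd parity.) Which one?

parity

Initial level: S=0, L=1, J=1, parity even. Final level: S=0, L=2, J=2, parity even.
ΔJ = 0, ±1 (not J=0↔0): J: 1 → 2, ΔJ = +1 — ✓.
ΔL = 0, ±1 (not L=0↔0): L: 1 → 2, ΔL = +1 — ✓.
Parity must change: even → even — ✗.
ΔS = 0: S: 0 → 0 — ✓.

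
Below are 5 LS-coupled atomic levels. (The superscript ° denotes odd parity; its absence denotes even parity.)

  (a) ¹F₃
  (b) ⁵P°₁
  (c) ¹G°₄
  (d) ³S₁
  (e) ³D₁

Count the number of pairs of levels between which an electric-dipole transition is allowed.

(a)–(b): forbidden (ΔS, ΔL, ΔJ).
(a)–(c): allowed.
(a)–(d): forbidden (parity, ΔS, ΔL, ΔJ).
(a)–(e): forbidden (parity, ΔS, ΔJ).
(b)–(c): forbidden (parity, ΔS, ΔL, ΔJ).
(b)–(d): forbidden (ΔS).
(b)–(e): forbidden (ΔS).
(c)–(d): forbidden (ΔS, ΔL, ΔJ).
(c)–(e): forbidden (ΔS, ΔL, ΔJ).
(d)–(e): forbidden (parity, ΔL).
Allowed pairs: 1 of 10.

1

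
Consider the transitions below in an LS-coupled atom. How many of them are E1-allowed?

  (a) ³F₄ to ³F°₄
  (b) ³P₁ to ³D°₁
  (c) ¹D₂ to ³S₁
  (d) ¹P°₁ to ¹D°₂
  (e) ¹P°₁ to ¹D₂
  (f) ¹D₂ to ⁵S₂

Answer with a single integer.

3

(a) allowed
(b) allowed
(c) forbidden (parity, ΔS, ΔL fail)
(d) forbidden (parity fails)
(e) allowed
(f) forbidden (parity, ΔS, ΔL fail)
Total allowed: 3 of 6.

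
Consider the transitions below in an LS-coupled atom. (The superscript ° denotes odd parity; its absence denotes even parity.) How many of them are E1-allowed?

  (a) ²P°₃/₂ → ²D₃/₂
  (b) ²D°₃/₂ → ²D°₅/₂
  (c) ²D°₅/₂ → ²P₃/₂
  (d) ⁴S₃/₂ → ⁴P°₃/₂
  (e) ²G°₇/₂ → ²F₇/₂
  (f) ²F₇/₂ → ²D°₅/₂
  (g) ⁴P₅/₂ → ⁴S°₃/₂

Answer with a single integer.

(a) allowed
(b) forbidden (parity fails)
(c) allowed
(d) allowed
(e) allowed
(f) allowed
(g) allowed
Total allowed: 6 of 7.

6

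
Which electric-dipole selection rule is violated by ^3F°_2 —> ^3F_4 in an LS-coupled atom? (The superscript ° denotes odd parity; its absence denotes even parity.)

Reading off the term symbols: S 1→1, L 3→3, J 2→4, parity odd→even.
ΔS = 0: S: 1 → 1 — passes.
ΔL = 0, ±1 (not L=0↔0): L: 3 → 3, ΔL = +0 — passes.
ΔJ = 0, ±1 (not J=0↔0): J: 2 → 4, ΔJ = +2 — fails.
Parity must change: odd → even — passes.

the ΔJ = 0, ±1 rule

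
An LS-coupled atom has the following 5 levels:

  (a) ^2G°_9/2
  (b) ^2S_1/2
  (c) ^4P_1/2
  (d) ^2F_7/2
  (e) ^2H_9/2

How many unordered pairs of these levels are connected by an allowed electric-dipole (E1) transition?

2

(a)–(b): forbidden (ΔL, ΔJ).
(a)–(c): forbidden (ΔS, ΔL, ΔJ).
(a)–(d): allowed.
(a)–(e): allowed.
(b)–(c): forbidden (parity, ΔS).
(b)–(d): forbidden (parity, ΔL, ΔJ).
(b)–(e): forbidden (parity, ΔL, ΔJ).
(c)–(d): forbidden (parity, ΔS, ΔL, ΔJ).
(c)–(e): forbidden (parity, ΔS, ΔL, ΔJ).
(d)–(e): forbidden (parity, ΔL).
Allowed pairs: 2 of 10.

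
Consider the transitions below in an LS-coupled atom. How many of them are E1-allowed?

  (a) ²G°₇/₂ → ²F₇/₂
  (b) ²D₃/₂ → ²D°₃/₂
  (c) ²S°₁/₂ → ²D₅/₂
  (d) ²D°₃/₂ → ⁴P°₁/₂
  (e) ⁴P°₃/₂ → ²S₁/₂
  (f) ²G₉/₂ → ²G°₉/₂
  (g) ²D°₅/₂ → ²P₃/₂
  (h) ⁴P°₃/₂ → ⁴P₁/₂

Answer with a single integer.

5

(a) allowed
(b) allowed
(c) forbidden (ΔL, ΔJ fail)
(d) forbidden (parity, ΔS fail)
(e) forbidden (ΔS fails)
(f) allowed
(g) allowed
(h) allowed
Total allowed: 5 of 8.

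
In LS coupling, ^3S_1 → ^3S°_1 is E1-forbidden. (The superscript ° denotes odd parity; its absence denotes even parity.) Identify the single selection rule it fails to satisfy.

the L=0 ↔ L=0 exclusion

ΔJ = 0, ±1 (not J=0↔0): J: 1 → 1, ΔJ = +0 — ok.
ΔL = 0, ±1 (not L=0↔0): L: 0 → 0, ΔL = +0 — fails.
Parity must change: even → odd — ok.
ΔS = 0: S: 1 → 1 — ok.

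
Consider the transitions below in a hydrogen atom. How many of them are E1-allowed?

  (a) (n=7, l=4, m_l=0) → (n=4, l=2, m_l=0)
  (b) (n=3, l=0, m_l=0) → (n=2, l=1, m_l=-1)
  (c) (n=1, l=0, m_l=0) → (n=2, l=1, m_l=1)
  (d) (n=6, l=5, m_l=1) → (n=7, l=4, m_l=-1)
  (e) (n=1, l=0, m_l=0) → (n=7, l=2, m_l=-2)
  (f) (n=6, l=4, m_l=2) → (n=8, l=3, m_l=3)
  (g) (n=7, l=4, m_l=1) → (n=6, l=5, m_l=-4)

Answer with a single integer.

(a) forbidden — Δl = -2 (E1 requires Δl = ±1)
(b) allowed
(c) allowed
(d) forbidden — Δm_l = -2 (E1 requires Δm_l = 0, ±1)
(e) forbidden — Δl = +2 (E1 requires Δl = ±1); Δm_l = -2 (E1 requires Δm_l = 0, ±1)
(f) allowed
(g) forbidden — Δm_l = -5 (E1 requires Δm_l = 0, ±1)
Total allowed: 3 of 7.

3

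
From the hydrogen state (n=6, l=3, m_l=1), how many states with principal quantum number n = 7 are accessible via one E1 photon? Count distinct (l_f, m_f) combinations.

E1 requires Δl = ±1, so l_f ∈ {2, 4}; with 0 ≤ l_f ≤ n_f−1 = 6, the allowed l_f values are {2, 4}.
For l_f = 2: m_f ∈ {m_i−1, m_i, m_i+1} ∩ [−2, 2] = {0, 1, 2} → 3 states.
For l_f = 4: m_f ∈ {m_i−1, m_i, m_i+1} ∩ [−4, 4] = {0, 1, 2} → 3 states.
Total: 6.

6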